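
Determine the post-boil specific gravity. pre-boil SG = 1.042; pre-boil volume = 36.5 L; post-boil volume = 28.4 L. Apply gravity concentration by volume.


SG_post = 1 + (SG_pre − 1)·V_pre/V_post
pts_pre = (1.042 − 1)·1000 = 42.0000
pts_post = 42.0000·36.5/28.4 = 53.9789
SG_post = 1 + 53.9789/1000

1.0540


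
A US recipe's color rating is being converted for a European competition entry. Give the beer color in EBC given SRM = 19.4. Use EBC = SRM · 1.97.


EBC = 19.4 · 1.97

38.2180 EBC


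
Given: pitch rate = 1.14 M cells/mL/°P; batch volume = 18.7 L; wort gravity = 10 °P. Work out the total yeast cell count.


cells (billions) = rate · V_L · °P
cells = 1.14 · 18.7 · 10

213.1800 billion cells


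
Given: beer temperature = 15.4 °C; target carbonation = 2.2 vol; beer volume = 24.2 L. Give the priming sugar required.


residual = 14.695·(0.01821 + 0.09011·e^(−0.04·T));  sugar = (target − residual)·4.0·V
residual = 14.695·(0.01821 + 0.09011·e^(−0.04·15.4)) = 0.9828
sugar = (2.2 − 0.9828)·4.0·24.2

117.8270 g


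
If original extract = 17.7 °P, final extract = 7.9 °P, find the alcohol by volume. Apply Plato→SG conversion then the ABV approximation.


SG = 259/(259 − P);  ABV = (OG − FG)·131.25
OG = 259/(259 − 17.7) = 1.0734
FG = 259/(259 − 7.9) = 1.0315
ABV = (1.0734 − 1.0315)·131.25

5.4982 % ABV


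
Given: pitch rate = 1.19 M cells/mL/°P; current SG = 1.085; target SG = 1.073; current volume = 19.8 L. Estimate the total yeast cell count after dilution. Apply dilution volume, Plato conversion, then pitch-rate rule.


V_w = V·((SG_c−1)/(SG_t−1)−1);  °P = 259 − 259/SG_t;  cells = rate·(V+V_w)·°P
V_w = 19.8·((1.085−1)/(1.073−1)−1) = 3.2548
V_final = 19.8 + 3.2548 = 23.0548
°P = 259 − 259/1.073 = 17.6207
cells = 1.19·23.0548·17.6207

483.4272 billion cells


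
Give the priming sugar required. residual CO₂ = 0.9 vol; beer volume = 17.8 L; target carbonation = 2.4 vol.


sugar = (target − residual)·4.0·V
sugar = (2.4 − 0.9)·4.0·17.8

106.8000 g


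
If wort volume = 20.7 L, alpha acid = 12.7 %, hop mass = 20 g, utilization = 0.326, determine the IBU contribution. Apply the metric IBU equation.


IBU = (α/100)·mass·U·1000 / V
IBU = (12.7/100)·20·0.326·1000 / 20.7

40.0019 IBU


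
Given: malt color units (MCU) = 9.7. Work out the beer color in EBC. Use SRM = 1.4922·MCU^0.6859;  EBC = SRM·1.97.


SRM = 1.4922·9.7^0.6859 = 7.0901
EBC = 7.0901·1.97

13.9675 EBC


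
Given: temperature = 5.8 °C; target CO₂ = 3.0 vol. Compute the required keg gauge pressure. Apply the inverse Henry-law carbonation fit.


psi = vols/(0.01821 + 0.09011·e^(−0.04·T)) − 14.695
psi = 3.0/(0.01821 + 0.09011·e^(−0.04·5.8)) − 14.695

18.7639 psi


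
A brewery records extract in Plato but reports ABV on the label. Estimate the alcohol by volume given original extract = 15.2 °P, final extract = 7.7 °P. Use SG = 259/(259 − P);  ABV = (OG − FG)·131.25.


OG = 259/(259 − 15.2) = 1.0623
FG = 259/(259 − 7.7) = 1.0306
ABV = (1.0623 − 1.0306)·131.25

4.1613 % ABV


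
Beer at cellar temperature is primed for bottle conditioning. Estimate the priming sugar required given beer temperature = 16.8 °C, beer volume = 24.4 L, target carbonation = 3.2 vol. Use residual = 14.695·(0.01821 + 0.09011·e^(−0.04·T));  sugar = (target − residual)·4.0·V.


residual = 14.695·(0.01821 + 0.09011·e^(−0.04·16.8)) = 0.9438
sugar = (3.2 − 0.9438)·4.0·24.4

220.2022 g


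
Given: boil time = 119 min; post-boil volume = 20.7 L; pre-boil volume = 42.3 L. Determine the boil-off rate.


rate = (V_pre − V_post) / (t_min/60)
rate = (42.3 − 20.7) / (119/60)

10.8908 L/hr


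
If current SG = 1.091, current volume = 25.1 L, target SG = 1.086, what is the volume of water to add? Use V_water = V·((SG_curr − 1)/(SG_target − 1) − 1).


V_water = 25.1·((1.091 − 1)/(1.086 − 1) − 1)

1.4593 L


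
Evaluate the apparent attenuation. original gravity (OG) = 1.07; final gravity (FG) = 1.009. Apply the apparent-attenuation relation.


AA = (OG − FG)/(OG − 1) · 100
AA = (1.07 − 1.009)/(1.07 − 1) · 100

87.1429 %


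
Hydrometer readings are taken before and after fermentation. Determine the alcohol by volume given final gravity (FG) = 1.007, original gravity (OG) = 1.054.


ABV = (OG − FG) · 131.25
ABV = (1.054 − 1.007) · 131.25

6.1688 % ABV


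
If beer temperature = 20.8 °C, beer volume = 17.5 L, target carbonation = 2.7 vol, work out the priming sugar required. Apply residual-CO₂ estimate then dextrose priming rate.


residual = 14.695·(0.01821 + 0.09011·e^(−0.04·T));  sugar = (target − residual)·4.0·V
residual = 14.695·(0.01821 + 0.09011·e^(−0.04·20.8)) = 0.8438
sugar = (2.7 − 0.8438)·4.0·17.5

129.9309 g


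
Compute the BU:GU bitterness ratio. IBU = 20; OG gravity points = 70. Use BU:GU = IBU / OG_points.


BU:GU = 20 / 70

0.2857


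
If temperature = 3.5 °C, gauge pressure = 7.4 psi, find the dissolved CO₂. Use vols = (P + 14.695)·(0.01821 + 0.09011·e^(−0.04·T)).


vols = (7.4 + 14.695)·(0.01821 + 0.09011·e^(−0.04·3.5))

2.1332 volumes


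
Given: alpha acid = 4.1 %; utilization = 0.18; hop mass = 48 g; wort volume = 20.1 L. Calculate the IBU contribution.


IBU = (α/100)·mass·U·1000 / V
IBU = (4.1/100)·48·0.18·1000 / 20.1

17.6239 IBU


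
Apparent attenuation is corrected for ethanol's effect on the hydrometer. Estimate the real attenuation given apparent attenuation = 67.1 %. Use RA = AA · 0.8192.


RA = 67.1 · 0.8192

54.9683 %


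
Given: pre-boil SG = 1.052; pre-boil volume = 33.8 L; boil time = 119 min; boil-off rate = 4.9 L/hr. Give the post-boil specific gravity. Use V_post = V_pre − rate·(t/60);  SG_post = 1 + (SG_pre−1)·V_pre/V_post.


V_post = 33.8 − 4.9·(119/60) = 24.0817
SG_post = 1 + (1.052 − 1)·33.8/24.0817

1.0730


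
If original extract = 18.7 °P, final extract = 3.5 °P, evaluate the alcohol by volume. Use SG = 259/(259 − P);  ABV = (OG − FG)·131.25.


OG = 259/(259 − 18.7) = 1.0778
FG = 259/(259 − 3.5) = 1.0137
ABV = (1.0778 − 1.0137)·131.25

8.4159 % ABV


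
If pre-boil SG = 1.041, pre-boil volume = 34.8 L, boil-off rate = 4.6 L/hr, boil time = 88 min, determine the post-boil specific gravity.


V_post = V_pre − rate·(t/60);  SG_post = 1 + (SG_pre−1)·V_pre/V_post
V_post = 34.8 − 4.6·(88/60) = 28.0533
SG_post = 1 + (1.041 − 1)·34.8/28.0533

1.0509


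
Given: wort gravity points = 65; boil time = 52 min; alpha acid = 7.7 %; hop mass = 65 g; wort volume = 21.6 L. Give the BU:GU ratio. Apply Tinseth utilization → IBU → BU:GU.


U = 1.65·0.000125^(GP/1000)·(1−e^(−0.04t))/4.15;  IBU = (α/100)·m·U·1000/V;  BU:GU = IBU/GP
U = 1.65·0.000125^(65/1000)·(1−e^(−0.04·52))/4.15 = 0.1940
IBU = (7.7/100)·65·0.1940·1000/21.6 = 44.9498
BU:GU = 44.9498/65

0.6915


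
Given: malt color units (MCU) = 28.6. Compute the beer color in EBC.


SRM = 1.4922·MCU^0.6859;  EBC = SRM·1.97
SRM = 1.4922·28.6^0.6859 = 14.8850
EBC = 14.8850·1.97

29.3234 EBC


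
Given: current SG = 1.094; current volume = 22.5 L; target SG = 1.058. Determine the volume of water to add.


V_water = V·((SG_curr − 1)/(SG_target − 1) − 1)
V_water = 22.5·((1.094 − 1)/(1.058 − 1) − 1)

13.9655 L


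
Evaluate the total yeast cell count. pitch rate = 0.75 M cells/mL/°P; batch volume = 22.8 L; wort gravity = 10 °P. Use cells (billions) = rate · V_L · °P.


cells = 0.75 · 22.8 · 10

171.0000 billion cells


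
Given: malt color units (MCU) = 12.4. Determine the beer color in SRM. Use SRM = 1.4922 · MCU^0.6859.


SRM = 1.4922 · 12.4^0.6859

8.3908 SRM


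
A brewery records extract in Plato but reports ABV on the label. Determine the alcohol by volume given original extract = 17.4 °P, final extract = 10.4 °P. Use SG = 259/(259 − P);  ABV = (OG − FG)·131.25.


OG = 259/(259 − 17.4) = 1.0720
FG = 259/(259 − 10.4) = 1.0418
ABV = (1.0720 − 1.0418)·131.25

3.9619 % ABV


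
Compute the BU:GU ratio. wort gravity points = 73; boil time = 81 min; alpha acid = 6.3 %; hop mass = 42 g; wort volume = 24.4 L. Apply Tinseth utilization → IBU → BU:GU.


U = 1.65·0.000125^(GP/1000)·(1−e^(−0.04t))/4.15;  IBU = (α/100)·m·U·1000/V;  BU:GU = IBU/GP
U = 1.65·0.000125^(73/1000)·(1−e^(−0.04·81))/4.15 = 0.1982
IBU = (6.3/100)·42·0.1982·1000/24.4 = 21.4961
BU:GU = 21.4961/73

0.2945


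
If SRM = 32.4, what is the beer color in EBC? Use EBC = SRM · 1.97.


EBC = 32.4 · 1.97

63.8280 EBC


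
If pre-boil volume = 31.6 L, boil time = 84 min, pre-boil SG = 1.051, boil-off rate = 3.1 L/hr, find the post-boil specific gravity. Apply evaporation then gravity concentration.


V_post = V_pre − rate·(t/60);  SG_post = 1 + (SG_pre−1)·V_pre/V_post
V_post = 31.6 − 3.1·(84/60) = 27.2600
SG_post = 1 + (1.051 − 1)·31.6/27.2600

1.0591


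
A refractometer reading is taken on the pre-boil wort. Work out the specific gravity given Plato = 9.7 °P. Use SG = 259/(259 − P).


SG = 259/(259 − 9.7)

1.0389


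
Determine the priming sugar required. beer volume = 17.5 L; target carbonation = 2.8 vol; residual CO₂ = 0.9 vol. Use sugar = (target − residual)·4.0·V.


sugar = (2.8 − 0.9)·4.0·17.5

133.0000 g


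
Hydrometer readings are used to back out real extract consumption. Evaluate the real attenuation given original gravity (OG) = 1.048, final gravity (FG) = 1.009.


AA = (OG−FG)/(OG−1)·100;  RA = AA·0.8192
AA = (1.048 − 1.009)/(1.048 − 1)·100 = 81.2500
RA = 81.2500·0.8192

66.5600 %


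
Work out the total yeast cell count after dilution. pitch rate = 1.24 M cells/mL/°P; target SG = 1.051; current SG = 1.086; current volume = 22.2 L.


V_w = V·((SG_c−1)/(SG_t−1)−1);  °P = 259 − 259/SG_t;  cells = rate·(V+V_w)·°P
V_w = 22.2·((1.086−1)/(1.051−1)−1) = 15.2353
V_final = 22.2 + 15.2353 = 37.4353
°P = 259 − 259/1.051 = 12.5680
cells = 1.24·37.4353·12.5680

583.4050 billion cells


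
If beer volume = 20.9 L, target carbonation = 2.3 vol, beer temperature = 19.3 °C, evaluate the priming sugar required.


residual = 14.695·(0.01821 + 0.09011·e^(−0.04·T));  sugar = (target − residual)·4.0·V
residual = 14.695·(0.01821 + 0.09011·e^(−0.04·19.3)) = 0.8795
sugar = (2.3 − 0.8795)·4.0·20.9

118.7557 g


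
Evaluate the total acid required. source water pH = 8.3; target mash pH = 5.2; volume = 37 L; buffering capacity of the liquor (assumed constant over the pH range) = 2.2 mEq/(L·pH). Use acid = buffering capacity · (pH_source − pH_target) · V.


acid = 2.2 · (8.3 − 5.2) · 37

252.3400 mEq


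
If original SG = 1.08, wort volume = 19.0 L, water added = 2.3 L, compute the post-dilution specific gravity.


SG_new = 1 + (SG_old − 1)·V_old/(V_old + V_water)
pts = (1.08 − 1)·1000·19.0/(19.0 + 2.3) = 71.3615
SG_new = 1 + 71.3615/1000

1.0714


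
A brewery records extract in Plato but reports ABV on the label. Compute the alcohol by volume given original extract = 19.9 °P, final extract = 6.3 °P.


SG = 259/(259 − P);  ABV = (OG − FG)·131.25
OG = 259/(259 − 19.9) = 1.0832
FG = 259/(259 − 6.3) = 1.0249
ABV = (1.0832 − 1.0249)·131.25

7.6516 % ABV


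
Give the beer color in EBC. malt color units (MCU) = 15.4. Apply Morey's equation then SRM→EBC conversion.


SRM = 1.4922·MCU^0.6859;  EBC = SRM·1.97
SRM = 1.4922·15.4^0.6859 = 9.7353
EBC = 9.7353·1.97

19.1785 EBC


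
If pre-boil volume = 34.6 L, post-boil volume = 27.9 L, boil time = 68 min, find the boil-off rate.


rate = (V_pre − V_post) / (t_min/60)
rate = (34.6 − 27.9) / (68/60)

5.9118 L/hr


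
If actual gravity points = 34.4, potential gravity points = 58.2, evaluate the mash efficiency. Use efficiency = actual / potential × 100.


efficiency = 34.4 / 58.2 × 100

59.1065 %


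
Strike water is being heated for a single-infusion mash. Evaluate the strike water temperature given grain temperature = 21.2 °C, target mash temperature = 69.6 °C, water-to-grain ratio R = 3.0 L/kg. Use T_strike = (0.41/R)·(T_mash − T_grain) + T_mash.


T_strike = (0.41/3.0)·(69.6 − 21.2) + 69.6

76.2147 °C


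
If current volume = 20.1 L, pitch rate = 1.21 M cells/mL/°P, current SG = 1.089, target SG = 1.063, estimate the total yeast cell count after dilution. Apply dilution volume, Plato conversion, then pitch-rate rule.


V_w = V·((SG_c−1)/(SG_t−1)−1);  °P = 259 − 259/SG_t;  cells = rate·(V+V_w)·°P
V_w = 20.1·((1.089−1)/(1.063−1)−1) = 8.2952
V_final = 20.1 + 8.2952 = 28.3952
°P = 259 − 259/1.063 = 15.3500
cells = 1.21·28.3952·15.3500

527.3973 billion cells


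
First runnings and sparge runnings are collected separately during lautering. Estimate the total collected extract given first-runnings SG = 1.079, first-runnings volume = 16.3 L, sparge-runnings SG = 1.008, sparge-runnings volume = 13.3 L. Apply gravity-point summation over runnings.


total = Σ (SG_i − 1)·1000·V_i
first = (1.079 − 1)·1000·16.3 = 1287.7000
sparge = (1.008 − 1)·1000·13.3 = 106.4000
total = 1287.7000 + 106.4000

1394.1000 gravity·L


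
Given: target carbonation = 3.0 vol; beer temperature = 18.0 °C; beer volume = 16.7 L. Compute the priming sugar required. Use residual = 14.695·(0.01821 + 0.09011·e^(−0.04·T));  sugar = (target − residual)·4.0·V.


residual = 14.695·(0.01821 + 0.09011·e^(−0.04·18.0)) = 0.9121
sugar = (3.0 − 0.9121)·4.0·16.7

139.4693 g


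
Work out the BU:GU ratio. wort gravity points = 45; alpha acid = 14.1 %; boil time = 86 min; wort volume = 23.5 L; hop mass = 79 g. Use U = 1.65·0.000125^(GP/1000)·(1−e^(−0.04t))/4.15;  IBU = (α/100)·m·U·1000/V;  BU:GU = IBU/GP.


U = 1.65·0.000125^(45/1000)·(1−e^(−0.04·86))/4.15 = 0.2568
IBU = (14.1/100)·79·0.2568·1000/23.5 = 121.7367
BU:GU = 121.7367/45

2.7053


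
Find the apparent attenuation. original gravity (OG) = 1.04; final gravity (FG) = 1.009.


AA = (OG − FG)/(OG − 1) · 100
AA = (1.04 − 1.009)/(1.04 − 1) · 100

77.5000 %


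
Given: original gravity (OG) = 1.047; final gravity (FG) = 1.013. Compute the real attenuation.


AA = (OG−FG)/(OG−1)·100;  RA = AA·0.8192
AA = (1.047 − 1.013)/(1.047 − 1)·100 = 72.3404
RA = 72.3404·0.8192

59.2613 %


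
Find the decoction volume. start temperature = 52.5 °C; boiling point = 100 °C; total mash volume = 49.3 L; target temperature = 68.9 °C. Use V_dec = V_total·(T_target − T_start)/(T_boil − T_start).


V_dec = 49.3·(68.9 − 52.5)/(100 − 52.5)

17.0215 L


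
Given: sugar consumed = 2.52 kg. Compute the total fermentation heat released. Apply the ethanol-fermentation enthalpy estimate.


Q = m_sugar · 590 kJ/kg
Q = 2.52 · 590

1486.8000 kJ


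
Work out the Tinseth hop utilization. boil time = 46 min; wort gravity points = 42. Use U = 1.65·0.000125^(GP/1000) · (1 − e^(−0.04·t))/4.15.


bigness = 1.65·0.000125^(42/1000) = 1.1312
boil_factor = (1 − e^(−0.04·46))/4.15 = 0.2027
U = 1.1312 · 0.2027

0.2293


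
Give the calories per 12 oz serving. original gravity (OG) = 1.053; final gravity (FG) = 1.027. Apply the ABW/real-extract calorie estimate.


ABW = (OG−FG)·131.25·0.79/FG;  °P = 259 − 259/SG (for OG→OE and FG→AE);  RE = 0.1808·OE + 0.8192·AE;  Cal = (6.9·ABW + 4·(RE−0.1))·FG·3.55
ABW = (1.053 − 1.027)·131.25·0.79/1.027 = 2.6250
OE = 259 − 259/1.053 = 13.0361 °P
AE = 259 − 259/1.027 = 6.8092 °P
RE = 0.1808·13.0361 + 0.8192·6.8092 = 7.9350 °P
Cal = (6.9·2.6250 + 4·(7.9350−0.1))·1.027·3.55

180.2961 kcal


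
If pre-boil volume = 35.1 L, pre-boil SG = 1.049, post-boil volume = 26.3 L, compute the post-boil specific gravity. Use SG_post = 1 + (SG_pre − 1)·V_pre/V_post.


pts_pre = (1.049 − 1)·1000 = 49.0000
pts_post = 49.0000·35.1/26.3 = 65.3954
SG_post = 1 + 65.3954/1000

1.0654


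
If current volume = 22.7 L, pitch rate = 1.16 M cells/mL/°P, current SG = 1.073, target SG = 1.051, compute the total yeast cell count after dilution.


V_w = V·((SG_c−1)/(SG_t−1)−1);  °P = 259 − 259/SG_t;  cells = rate·(V+V_w)·°P
V_w = 22.7·((1.073−1)/(1.051−1)−1) = 9.7922
V_final = 22.7 + 9.7922 = 32.4922
°P = 259 − 259/1.051 = 12.5680
cells = 1.16·32.4922·12.5680

473.7004 billion cells


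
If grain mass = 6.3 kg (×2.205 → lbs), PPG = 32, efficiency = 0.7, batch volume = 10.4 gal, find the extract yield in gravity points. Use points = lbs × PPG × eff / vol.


lbs = 6.3 × 2.205 = 13.8915
points = 13.8915 × 32 × 0.7 / 10.4

29.9202 points


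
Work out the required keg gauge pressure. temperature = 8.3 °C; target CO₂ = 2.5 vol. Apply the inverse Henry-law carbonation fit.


psi = vols/(0.01821 + 0.09011·e^(−0.04·T)) − 14.695
psi = 2.5/(0.01821 + 0.09011·e^(−0.04·8.3)) − 14.695

15.4754 psi


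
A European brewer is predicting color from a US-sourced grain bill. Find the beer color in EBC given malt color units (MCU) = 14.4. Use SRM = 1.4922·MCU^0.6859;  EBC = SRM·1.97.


SRM = 1.4922·14.4^0.6859 = 9.2971
EBC = 9.2971·1.97

18.3153 EBC


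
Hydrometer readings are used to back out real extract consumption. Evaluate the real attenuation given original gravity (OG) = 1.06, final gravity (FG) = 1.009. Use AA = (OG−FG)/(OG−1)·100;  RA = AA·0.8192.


AA = (1.06 − 1.009)/(1.06 − 1)·100 = 85.0000
RA = 85.0000·0.8192

69.6320 %


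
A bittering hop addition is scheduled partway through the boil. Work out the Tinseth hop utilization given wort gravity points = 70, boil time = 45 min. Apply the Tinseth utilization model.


U = 1.65·0.000125^(GP/1000) · (1 − e^(−0.04·t))/4.15
bigness = 1.65·0.000125^(70/1000) = 0.8796
boil_factor = (1 − e^(−0.04·45))/4.15 = 0.2011
U = 0.8796 · 0.2011

0.1769


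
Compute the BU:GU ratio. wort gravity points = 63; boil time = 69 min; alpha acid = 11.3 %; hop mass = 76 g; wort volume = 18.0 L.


U = 1.65·0.000125^(GP/1000)·(1−e^(−0.04t))/4.15;  IBU = (α/100)·m·U·1000/V;  BU:GU = IBU/GP
U = 1.65·0.000125^(63/1000)·(1−e^(−0.04·69))/4.15 = 0.2114
IBU = (11.3/100)·76·0.2114·1000/18.0 = 100.8707
BU:GU = 100.8707/63

1.6011


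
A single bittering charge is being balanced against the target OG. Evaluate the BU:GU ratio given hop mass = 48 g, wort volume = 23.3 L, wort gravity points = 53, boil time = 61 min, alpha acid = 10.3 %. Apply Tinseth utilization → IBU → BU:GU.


U = 1.65·0.000125^(GP/1000)·(1−e^(−0.04t))/4.15;  IBU = (α/100)·m·U·1000/V;  BU:GU = IBU/GP
U = 1.65·0.000125^(53/1000)·(1−e^(−0.04·61))/4.15 = 0.2254
IBU = (10.3/100)·48·0.2254·1000/23.3 = 47.8287
BU:GU = 47.8287/53

0.9024


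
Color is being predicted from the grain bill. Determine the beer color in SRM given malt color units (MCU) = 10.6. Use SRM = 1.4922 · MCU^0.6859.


SRM = 1.4922 · 10.6^0.6859

7.5350 SRM


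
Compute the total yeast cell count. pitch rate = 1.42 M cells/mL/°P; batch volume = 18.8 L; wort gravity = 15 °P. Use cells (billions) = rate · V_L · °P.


cells = 1.42 · 18.8 · 15

400.4400 billion cells


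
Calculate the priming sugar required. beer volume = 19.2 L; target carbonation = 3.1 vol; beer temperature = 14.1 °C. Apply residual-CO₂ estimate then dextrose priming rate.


residual = 14.695·(0.01821 + 0.09011·e^(−0.04·T));  sugar = (target − residual)·4.0·V
residual = 14.695·(0.01821 + 0.09011·e^(−0.04·14.1)) = 1.0210
sugar = (3.1 − 1.0210)·4.0·19.2

159.6709 g


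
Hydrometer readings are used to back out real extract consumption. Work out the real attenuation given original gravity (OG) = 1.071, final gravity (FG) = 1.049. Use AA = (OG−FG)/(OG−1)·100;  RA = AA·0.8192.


AA = (1.071 − 1.049)/(1.071 − 1)·100 = 30.9859
RA = 30.9859·0.8192

25.3837 %


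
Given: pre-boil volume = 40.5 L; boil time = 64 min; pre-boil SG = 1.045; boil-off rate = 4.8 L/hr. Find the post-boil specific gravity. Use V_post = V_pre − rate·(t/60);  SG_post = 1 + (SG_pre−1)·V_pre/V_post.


V_post = 40.5 − 4.8·(64/60) = 35.3800
SG_post = 1 + (1.045 − 1)·40.5/35.3800

1.0515


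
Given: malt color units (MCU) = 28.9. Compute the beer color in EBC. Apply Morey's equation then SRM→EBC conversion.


SRM = 1.4922·MCU^0.6859;  EBC = SRM·1.97
SRM = 1.4922·28.9^0.6859 = 14.9919
EBC = 14.9919·1.97

29.5341 EBC


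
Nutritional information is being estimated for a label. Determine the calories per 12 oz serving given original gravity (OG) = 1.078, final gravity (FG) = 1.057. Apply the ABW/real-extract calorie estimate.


ABW = (OG−FG)·131.25·0.79/FG;  °P = 259 − 259/SG (for OG→OE and FG→AE);  RE = 0.1808·OE + 0.8192·AE;  Cal = (6.9·ABW + 4·(RE−0.1))·FG·3.55
ABW = (1.078 − 1.057)·131.25·0.79/1.057 = 2.0600
OE = 259 − 259/1.078 = 18.7403 °P
AE = 259 − 259/1.057 = 13.9669 °P
RE = 0.1808·18.7403 + 0.8192·13.9669 = 14.8299 °P
Cal = (6.9·2.0600 + 4·(14.8299−0.1))·1.057·3.55

274.4235 kcal


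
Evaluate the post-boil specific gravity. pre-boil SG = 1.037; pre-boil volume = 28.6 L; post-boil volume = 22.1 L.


SG_post = 1 + (SG_pre − 1)·V_pre/V_post
pts_pre = (1.037 − 1)·1000 = 37.0000
pts_post = 37.0000·28.6/22.1 = 47.8824
SG_post = 1 + 47.8824/1000

1.0479


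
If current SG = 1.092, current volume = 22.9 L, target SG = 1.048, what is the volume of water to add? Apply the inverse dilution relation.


V_water = V·((SG_curr − 1)/(SG_target − 1) − 1)
V_water = 22.9·((1.092 − 1)/(1.048 − 1) − 1)

20.9917 L


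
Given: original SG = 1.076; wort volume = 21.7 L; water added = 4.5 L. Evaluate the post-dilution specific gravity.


SG_new = 1 + (SG_old − 1)·V_old/(V_old + V_water)
pts = (1.076 − 1)·1000·21.7/(21.7 + 4.5) = 62.9466
SG_new = 1 + 62.9466/1000

1.0629


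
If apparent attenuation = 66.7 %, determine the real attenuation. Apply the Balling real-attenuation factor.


RA = AA · 0.8192
RA = 66.7 · 0.8192

54.6406 %


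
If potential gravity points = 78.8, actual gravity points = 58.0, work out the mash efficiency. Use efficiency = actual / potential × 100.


efficiency = 58.0 / 78.8 × 100

73.6041 %


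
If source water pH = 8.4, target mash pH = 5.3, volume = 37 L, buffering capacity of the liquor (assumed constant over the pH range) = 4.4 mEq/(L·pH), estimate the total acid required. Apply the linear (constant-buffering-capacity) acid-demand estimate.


acid = buffering capacity · (pH_source − pH_target) · V
acid = 4.4 · (8.4 − 5.3) · 37

504.6800 mEq


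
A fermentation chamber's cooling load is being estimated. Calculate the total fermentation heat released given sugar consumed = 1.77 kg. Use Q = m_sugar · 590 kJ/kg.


Q = 1.77 · 590

1044.3000 kJ


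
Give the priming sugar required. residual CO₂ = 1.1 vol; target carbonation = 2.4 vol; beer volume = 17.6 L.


sugar = (target − residual)·4.0·V
sugar = (2.4 − 1.1)·4.0·17.6

91.5200 g


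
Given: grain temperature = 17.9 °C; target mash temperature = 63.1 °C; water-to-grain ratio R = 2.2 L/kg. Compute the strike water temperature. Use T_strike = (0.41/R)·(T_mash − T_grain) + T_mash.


T_strike = (0.41/2.2)·(63.1 − 17.9) + 63.1

71.5236 °C


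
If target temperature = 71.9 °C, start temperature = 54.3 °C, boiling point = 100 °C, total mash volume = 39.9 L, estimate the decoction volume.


V_dec = V_total·(T_target − T_start)/(T_boil − T_start)
V_dec = 39.9·(71.9 − 54.3)/(100 − 54.3)

15.3663 L


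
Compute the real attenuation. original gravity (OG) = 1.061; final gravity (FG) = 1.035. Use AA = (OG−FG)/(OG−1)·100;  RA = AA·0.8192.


AA = (1.061 − 1.035)/(1.061 − 1)·100 = 42.6230
RA = 42.6230·0.8192

34.9167 %


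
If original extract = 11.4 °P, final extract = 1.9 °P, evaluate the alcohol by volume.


SG = 259/(259 − P);  ABV = (OG − FG)·131.25
OG = 259/(259 − 11.4) = 1.0460
FG = 259/(259 − 1.9) = 1.0074
ABV = (1.0460 − 1.0074)·131.25

5.0731 % ABV


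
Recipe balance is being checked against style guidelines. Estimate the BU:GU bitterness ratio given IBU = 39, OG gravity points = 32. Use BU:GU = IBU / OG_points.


BU:GU = 39 / 32

1.2188


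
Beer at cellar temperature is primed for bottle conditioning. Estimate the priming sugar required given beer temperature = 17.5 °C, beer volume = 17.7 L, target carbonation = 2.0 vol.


residual = 14.695·(0.01821 + 0.09011·e^(−0.04·T));  sugar = (target − residual)·4.0·V
residual = 14.695·(0.01821 + 0.09011·e^(−0.04·17.5)) = 0.9252
sugar = (2.0 − 0.9252)·4.0·17.7

76.0988 g


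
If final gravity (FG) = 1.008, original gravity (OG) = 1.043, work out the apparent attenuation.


AA = (OG − FG)/(OG − 1) · 100
AA = (1.043 − 1.008)/(1.043 − 1) · 100

81.3953 %


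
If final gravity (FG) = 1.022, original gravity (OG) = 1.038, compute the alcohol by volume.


ABV = (OG − FG) · 131.25
ABV = (1.038 − 1.022) · 131.25

2.1000 % ABV


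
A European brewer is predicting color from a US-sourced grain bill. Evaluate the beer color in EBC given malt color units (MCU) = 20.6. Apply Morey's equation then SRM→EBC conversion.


SRM = 1.4922·MCU^0.6859;  EBC = SRM·1.97
SRM = 1.4922·20.6^0.6859 = 11.8853
EBC = 11.8853·1.97

23.4140 EBC


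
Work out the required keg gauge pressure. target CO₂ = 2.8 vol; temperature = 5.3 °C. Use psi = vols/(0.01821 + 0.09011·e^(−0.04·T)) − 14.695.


psi = 2.8/(0.01821 + 0.09011·e^(−0.04·5.3)) − 14.695

16.0385 psi


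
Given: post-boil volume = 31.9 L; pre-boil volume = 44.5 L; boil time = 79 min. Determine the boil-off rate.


rate = (V_pre − V_post) / (t_min/60)
rate = (44.5 − 31.9) / (79/60)

9.5696 L/hr


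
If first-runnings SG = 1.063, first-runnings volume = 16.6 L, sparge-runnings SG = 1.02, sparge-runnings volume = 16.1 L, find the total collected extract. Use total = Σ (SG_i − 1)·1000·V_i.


first = (1.063 − 1)·1000·16.6 = 1045.8000
sparge = (1.02 − 1)·1000·16.1 = 322.0000
total = 1045.8000 + 322.0000

1367.8000 gravity·L


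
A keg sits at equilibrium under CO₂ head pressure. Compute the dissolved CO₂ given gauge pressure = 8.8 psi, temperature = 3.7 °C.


vols = (P + 14.695)·(0.01821 + 0.09011·e^(−0.04·T))
vols = (8.8 + 14.695)·(0.01821 + 0.09011·e^(−0.04·3.7))

2.2537 volumes


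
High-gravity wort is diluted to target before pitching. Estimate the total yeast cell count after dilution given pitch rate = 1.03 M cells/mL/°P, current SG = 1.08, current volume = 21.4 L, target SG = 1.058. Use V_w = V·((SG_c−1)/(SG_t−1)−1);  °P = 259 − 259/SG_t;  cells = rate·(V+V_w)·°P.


V_w = 21.4·((1.08−1)/(1.058−1)−1) = 8.1172
V_final = 21.4 + 8.1172 = 29.5172
°P = 259 − 259/1.058 = 14.1985
cells = 1.03·29.5172·14.1985

431.6732 billion cells


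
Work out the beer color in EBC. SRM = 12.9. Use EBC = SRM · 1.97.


EBC = 12.9 · 1.97

25.4130 EBC


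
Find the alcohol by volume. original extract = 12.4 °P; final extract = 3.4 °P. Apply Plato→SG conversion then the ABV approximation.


SG = 259/(259 − P);  ABV = (OG − FG)·131.25
OG = 259/(259 − 12.4) = 1.0503
FG = 259/(259 − 3.4) = 1.0133
ABV = (1.0503 − 1.0133)·131.25

4.8539 % ABV


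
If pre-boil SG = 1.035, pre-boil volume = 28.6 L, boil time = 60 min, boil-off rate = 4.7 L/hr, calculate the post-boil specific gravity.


V_post = V_pre − rate·(t/60);  SG_post = 1 + (SG_pre−1)·V_pre/V_post
V_post = 28.6 − 4.7·(60/60) = 23.9000
SG_post = 1 + (1.035 − 1)·28.6/23.9000

1.0419


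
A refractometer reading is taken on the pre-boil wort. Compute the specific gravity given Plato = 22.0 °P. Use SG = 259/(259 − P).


SG = 259/(259 − 22.0)

1.0928


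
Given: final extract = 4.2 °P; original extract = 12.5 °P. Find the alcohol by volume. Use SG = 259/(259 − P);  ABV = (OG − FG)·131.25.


OG = 259/(259 − 12.5) = 1.0507
FG = 259/(259 − 4.2) = 1.0165
ABV = (1.0507 − 1.0165)·131.25

4.4922 % ABV


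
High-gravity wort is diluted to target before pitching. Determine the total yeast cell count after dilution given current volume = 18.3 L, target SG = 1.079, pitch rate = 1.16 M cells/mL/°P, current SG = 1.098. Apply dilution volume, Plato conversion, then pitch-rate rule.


V_w = V·((SG_c−1)/(SG_t−1)−1);  °P = 259 − 259/SG_t;  cells = rate·(V+V_w)·°P
V_w = 18.3·((1.098−1)/(1.079−1)−1) = 4.4013
V_final = 18.3 + 4.4013 = 22.7013
°P = 259 − 259/1.079 = 18.9629
cells = 1.16·22.7013·18.9629

499.3597 billion cells


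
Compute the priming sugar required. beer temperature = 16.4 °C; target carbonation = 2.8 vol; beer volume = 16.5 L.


residual = 14.695·(0.01821 + 0.09011·e^(−0.04·T));  sugar = (target − residual)·4.0·V
residual = 14.695·(0.01821 + 0.09011·e^(−0.04·16.4)) = 0.9547
sugar = (2.8 − 0.9547)·4.0·16.5

121.7874 g


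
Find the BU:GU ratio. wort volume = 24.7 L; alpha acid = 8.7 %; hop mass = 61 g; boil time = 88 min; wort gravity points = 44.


U = 1.65·0.000125^(GP/1000)·(1−e^(−0.04t))/4.15;  IBU = (α/100)·m·U·1000/V;  BU:GU = IBU/GP
U = 1.65·0.000125^(44/1000)·(1−e^(−0.04·88))/4.15 = 0.2598
IBU = (8.7/100)·61·0.2598·1000/24.7 = 55.8217
BU:GU = 55.8217/44

1.2687


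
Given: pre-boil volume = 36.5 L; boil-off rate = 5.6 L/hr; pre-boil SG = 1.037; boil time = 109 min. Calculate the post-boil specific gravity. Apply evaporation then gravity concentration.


V_post = V_pre − rate·(t/60);  SG_post = 1 + (SG_pre−1)·V_pre/V_post
V_post = 36.5 − 5.6·(109/60) = 26.3267
SG_post = 1 + (1.037 − 1)·36.5/26.3267

1.0513


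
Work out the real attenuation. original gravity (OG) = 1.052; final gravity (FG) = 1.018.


AA = (OG−FG)/(OG−1)·100;  RA = AA·0.8192
AA = (1.052 − 1.018)/(1.052 − 1)·100 = 65.3846
RA = 65.3846·0.8192

53.5631 %


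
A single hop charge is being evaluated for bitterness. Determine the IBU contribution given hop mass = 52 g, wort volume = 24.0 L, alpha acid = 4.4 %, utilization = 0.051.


IBU = (α/100)·mass·U·1000 / V
IBU = (4.4/100)·52·0.051·1000 / 24.0

4.8620 IBU


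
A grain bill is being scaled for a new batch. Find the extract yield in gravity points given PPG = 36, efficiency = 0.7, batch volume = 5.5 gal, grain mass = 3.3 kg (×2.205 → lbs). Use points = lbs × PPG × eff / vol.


lbs = 3.3 × 2.205 = 7.2765
points = 7.2765 × 36 × 0.7 / 5.5

33.3396 points


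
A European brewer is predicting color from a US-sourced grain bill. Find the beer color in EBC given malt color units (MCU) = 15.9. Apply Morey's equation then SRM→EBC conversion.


SRM = 1.4922·MCU^0.6859;  EBC = SRM·1.97
SRM = 1.4922·15.9^0.6859 = 9.9510
EBC = 9.9510·1.97

19.6034 EBC


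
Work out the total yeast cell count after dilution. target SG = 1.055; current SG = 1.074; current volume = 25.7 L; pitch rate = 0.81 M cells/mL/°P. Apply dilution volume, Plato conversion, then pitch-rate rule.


V_w = V·((SG_c−1)/(SG_t−1)−1);  °P = 259 − 259/SG_t;  cells = rate·(V+V_w)·°P
V_w = 25.7·((1.074−1)/(1.055−1)−1) = 8.8782
V_final = 25.7 + 8.8782 = 34.5782
°P = 259 − 259/1.055 = 13.5024
cells = 0.81·34.5782·13.5024

378.1788 billion cells


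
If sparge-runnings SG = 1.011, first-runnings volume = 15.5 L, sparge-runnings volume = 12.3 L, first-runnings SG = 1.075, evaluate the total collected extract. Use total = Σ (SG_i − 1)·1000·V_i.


first = (1.075 − 1)·1000·15.5 = 1162.5000
sparge = (1.011 − 1)·1000·12.3 = 135.3000
total = 1162.5000 + 135.3000

1297.8000 gravity·L


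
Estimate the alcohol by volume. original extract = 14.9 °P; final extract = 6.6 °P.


SG = 259/(259 − P);  ABV = (OG − FG)·131.25
OG = 259/(259 − 14.9) = 1.0610
FG = 259/(259 − 6.6) = 1.0261
ABV = (1.0610 − 1.0261)·131.25

4.5795 % ABV


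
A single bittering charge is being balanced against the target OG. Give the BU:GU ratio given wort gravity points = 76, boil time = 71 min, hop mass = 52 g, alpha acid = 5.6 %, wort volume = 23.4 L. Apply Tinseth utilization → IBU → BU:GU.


U = 1.65·0.000125^(GP/1000)·(1−e^(−0.04t))/4.15;  IBU = (α/100)·m·U·1000/V;  BU:GU = IBU/GP
U = 1.65·0.000125^(76/1000)·(1−e^(−0.04·71))/4.15 = 0.1891
IBU = (5.6/100)·52·0.1891·1000/23.4 = 23.5305
BU:GU = 23.5305/76

0.3096


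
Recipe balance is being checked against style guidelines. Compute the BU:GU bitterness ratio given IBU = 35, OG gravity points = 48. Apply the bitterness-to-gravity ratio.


BU:GU = IBU / OG_points
BU:GU = 35 / 48

0.7292


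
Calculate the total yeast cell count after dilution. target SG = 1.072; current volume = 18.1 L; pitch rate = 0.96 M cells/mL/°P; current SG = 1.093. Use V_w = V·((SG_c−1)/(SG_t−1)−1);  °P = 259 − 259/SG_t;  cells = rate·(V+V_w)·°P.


V_w = 18.1·((1.093−1)/(1.072−1)−1) = 5.2792
V_final = 18.1 + 5.2792 = 23.3792
°P = 259 − 259/1.072 = 17.3955
cells = 0.96·23.3792·17.3955

390.4251 billion cells


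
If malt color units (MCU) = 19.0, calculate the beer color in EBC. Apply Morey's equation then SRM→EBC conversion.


SRM = 1.4922·MCU^0.6859;  EBC = SRM·1.97
SRM = 1.4922·19.0^0.6859 = 11.2441
EBC = 11.2441·1.97

22.1508 EBC


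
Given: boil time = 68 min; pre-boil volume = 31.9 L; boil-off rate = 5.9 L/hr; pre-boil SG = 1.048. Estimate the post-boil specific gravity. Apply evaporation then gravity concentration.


V_post = V_pre − rate·(t/60);  SG_post = 1 + (SG_pre−1)·V_pre/V_post
V_post = 31.9 − 5.9·(68/60) = 25.2133
SG_post = 1 + (1.048 − 1)·31.9/25.2133

1.0607


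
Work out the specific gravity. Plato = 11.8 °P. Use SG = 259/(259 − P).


SG = 259/(259 − 11.8)

1.0477


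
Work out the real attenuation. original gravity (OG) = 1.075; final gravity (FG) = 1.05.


AA = (OG−FG)/(OG−1)·100;  RA = AA·0.8192
AA = (1.075 − 1.05)/(1.075 − 1)·100 = 33.3333
RA = 33.3333·0.8192

27.3067 %


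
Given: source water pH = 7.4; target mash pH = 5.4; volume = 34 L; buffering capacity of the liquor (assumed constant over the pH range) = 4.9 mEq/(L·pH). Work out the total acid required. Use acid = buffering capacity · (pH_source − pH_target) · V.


acid = 4.9 · (7.4 − 5.4) · 34

333.2000 mEq


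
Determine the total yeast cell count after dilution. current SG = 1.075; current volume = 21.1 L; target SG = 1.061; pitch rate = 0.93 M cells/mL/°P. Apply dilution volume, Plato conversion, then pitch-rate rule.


V_w = V·((SG_c−1)/(SG_t−1)−1);  °P = 259 − 259/SG_t;  cells = rate·(V+V_w)·°P
V_w = 21.1·((1.075−1)/(1.061−1)−1) = 4.8426
V_final = 21.1 + 4.8426 = 25.9426
°P = 259 − 259/1.061 = 14.8907
cells = 0.93·25.9426·14.8907

359.2618 billion cells


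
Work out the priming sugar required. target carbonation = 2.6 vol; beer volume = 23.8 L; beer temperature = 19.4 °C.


residual = 14.695·(0.01821 + 0.09011·e^(−0.04·T));  sugar = (target − residual)·4.0·V
residual = 14.695·(0.01821 + 0.09011·e^(−0.04·19.4)) = 0.8770
sugar = (2.6 − 0.8770)·4.0·23.8

164.0263 g


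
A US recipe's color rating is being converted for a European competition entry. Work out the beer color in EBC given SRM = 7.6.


EBC = SRM · 1.97
EBC = 7.6 · 1.97

14.9720 EBC


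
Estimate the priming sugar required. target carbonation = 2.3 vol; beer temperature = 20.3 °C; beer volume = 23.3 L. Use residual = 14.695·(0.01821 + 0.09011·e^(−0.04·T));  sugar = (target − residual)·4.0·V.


residual = 14.695·(0.01821 + 0.09011·e^(−0.04·20.3)) = 0.8555
sugar = (2.3 − 0.8555)·4.0·23.3

134.6288 g


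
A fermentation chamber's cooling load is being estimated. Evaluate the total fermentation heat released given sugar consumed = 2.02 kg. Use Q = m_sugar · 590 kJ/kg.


Q = 2.02 · 590

1191.8000 kJ


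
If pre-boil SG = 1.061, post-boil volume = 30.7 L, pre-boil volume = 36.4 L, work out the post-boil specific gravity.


SG_post = 1 + (SG_pre − 1)·V_pre/V_post
pts_pre = (1.061 − 1)·1000 = 61.0000
pts_post = 61.0000·36.4/30.7 = 72.3257
SG_post = 1 + 72.3257/1000

1.0723


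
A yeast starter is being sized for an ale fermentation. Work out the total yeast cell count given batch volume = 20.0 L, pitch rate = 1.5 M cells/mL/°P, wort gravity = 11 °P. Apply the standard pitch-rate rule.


cells (billions) = rate · V_L · °P
cells = 1.5 · 20.0 · 11

330.0000 billion cells


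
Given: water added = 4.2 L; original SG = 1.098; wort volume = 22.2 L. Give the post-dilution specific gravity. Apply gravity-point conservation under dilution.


SG_new = 1 + (SG_old − 1)·V_old/(V_old + V_water)
pts = (1.098 − 1)·1000·22.2/(22.2 + 4.2) = 82.4091
SG_new = 1 + 82.4091/1000

1.0824


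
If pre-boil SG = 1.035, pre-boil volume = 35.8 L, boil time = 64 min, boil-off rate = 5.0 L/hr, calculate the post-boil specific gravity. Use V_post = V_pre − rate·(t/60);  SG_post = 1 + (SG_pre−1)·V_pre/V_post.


V_post = 35.8 − 5.0·(64/60) = 30.4667
SG_post = 1 + (1.035 − 1)·35.8/30.4667

1.0411


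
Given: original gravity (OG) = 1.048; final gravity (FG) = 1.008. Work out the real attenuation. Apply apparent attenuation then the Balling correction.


AA = (OG−FG)/(OG−1)·100;  RA = AA·0.8192
AA = (1.048 − 1.008)/(1.048 − 1)·100 = 83.3333
RA = 83.3333·0.8192

68.2667 %


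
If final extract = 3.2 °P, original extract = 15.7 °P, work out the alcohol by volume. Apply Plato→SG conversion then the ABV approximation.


SG = 259/(259 − P);  ABV = (OG − FG)·131.25
OG = 259/(259 − 15.7) = 1.0645
FG = 259/(259 − 3.2) = 1.0125
ABV = (1.0645 − 1.0125)·131.25

6.8276 % ABV


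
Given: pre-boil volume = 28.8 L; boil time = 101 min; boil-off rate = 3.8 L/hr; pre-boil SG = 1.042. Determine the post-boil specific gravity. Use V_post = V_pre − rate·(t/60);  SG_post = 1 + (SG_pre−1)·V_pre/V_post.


V_post = 28.8 − 3.8·(101/60) = 22.4033
SG_post = 1 + (1.042 − 1)·28.8/22.4033

1.0540


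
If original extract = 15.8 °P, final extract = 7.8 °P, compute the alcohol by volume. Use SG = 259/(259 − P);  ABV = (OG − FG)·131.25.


OG = 259/(259 − 15.8) = 1.0650
FG = 259/(259 − 7.8) = 1.0311
ABV = (1.0650 − 1.0311)·131.25

4.4515 % ABV


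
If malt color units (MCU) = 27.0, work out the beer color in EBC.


SRM = 1.4922·MCU^0.6859;  EBC = SRM·1.97
SRM = 1.4922·27.0^0.6859 = 14.3087
EBC = 14.3087·1.97

28.1881 EBC


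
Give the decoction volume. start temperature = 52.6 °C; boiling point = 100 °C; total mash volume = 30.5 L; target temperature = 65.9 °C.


V_dec = V_total·(T_target − T_start)/(T_boil − T_start)
V_dec = 30.5·(65.9 − 52.6)/(100 − 52.6)

8.5580 L


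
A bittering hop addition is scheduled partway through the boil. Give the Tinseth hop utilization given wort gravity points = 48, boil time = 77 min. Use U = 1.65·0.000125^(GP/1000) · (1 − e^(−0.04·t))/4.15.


bigness = 1.65·0.000125^(48/1000) = 1.0719
boil_factor = (1 − e^(−0.04·77))/4.15 = 0.2299
U = 1.0719 · 0.2299

0.2464


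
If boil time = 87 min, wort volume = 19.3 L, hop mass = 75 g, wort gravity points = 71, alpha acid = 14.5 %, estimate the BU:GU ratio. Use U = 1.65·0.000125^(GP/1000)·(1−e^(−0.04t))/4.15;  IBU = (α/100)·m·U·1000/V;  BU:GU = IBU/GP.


U = 1.65·0.000125^(71/1000)·(1−e^(−0.04·87))/4.15 = 0.2036
IBU = (14.5/100)·75·0.2036·1000/19.3 = 114.7093
BU:GU = 114.7093/71

1.6156
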